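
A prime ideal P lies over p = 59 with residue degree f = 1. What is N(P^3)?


N(P^a) = p^(a*f)
= 59^(3*1)
= 59^3
= 205379

205379


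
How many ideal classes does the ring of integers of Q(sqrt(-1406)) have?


K = Q(sqrt(-1406)). d mod 4 = 2, so D = disc(K) = 4d = -5624
h(K) equals the number of primitive reduced positive-definite forms (a, b, c) = a*x^2 + b*x*y + c*y^2 with b^2 - 4ac = D,
where reduced means |b| <= a <= c, with b >= 0 whenever |b| = a or a = c, and primitive means gcd(a, b, c) = 1.
Reduced forces 3a^2 <= |D| = 5624, so 1 <= a <= 43; b must have the parity of D, and c = (b^2 - D)/(4a) must be an integer >= a.
Enumerate a = 1..43, b in [-a, a]:
  a=1: (1, 0, 1406)  [1]
  a=2: (2, 0, 703)  [1]
  a=3: (3, -2, 469), (3, 2, 469)  [2]
  a=4: none
  a=5: (5, -4, 282), (5, 4, 282)  [2]
  a=6: (6, -4, 235), (6, 4, 235)  [2]
  a=7: (7, -2, 201), (7, 2, 201)  [2]
  a=8: none
  a=9: (9, -8, 158), (9, 8, 158)  [2]
  a=10: (10, -4, 141), (10, 4, 141)  [2]
  a=11..13: none
  a=14: (14, -12, 103), (14, 12, 103)  [2]
  a=15: (15, -14, 97), (15, -4, 94), (15, 4, 94), (15, 14, 97)  [4]
  a=16..17: none
  a=18: (18, -8, 79), (18, 8, 79)  [2]
  a=19: (19, 0, 74)  [1]
  a=20: none
  a=21: (21, -16, 70), (21, -2, 67), (21, 2, 67), (21, 16, 70)  [4]
  a=22..24: none
  a=25: (25, -24, 62), (25, 24, 62)  [2]
  a=26: none
  a=27: (27, -10, 53), (27, 10, 53)  [2]
  a=28..29: none
  a=30: (30, -16, 49), (30, -4, 47), (30, 4, 47), (30, 16, 49)  [4]
  a=31: (31, -24, 50), (31, 24, 50)  [2]
  a=32..34: none
  a=35: (35, -26, 45), (35, -16, 42), (35, 16, 42), (35, 26, 45)  [4]
  a=36: none
  a=37: (37, 0, 38)  [1]
  a=38..41: none
  a=42: (42, -40, 43), (42, 40, 43)  [2]
  a=43: none
Total reduced forms: 1 + 1 + 2 + 2 + 2 + 2 + 2 + 2 + 2 + 4 + 2 + 1 + 4 + 2 + 2 + 4 + 2 + 4 + 1 + 2 = 44
h = 44

44


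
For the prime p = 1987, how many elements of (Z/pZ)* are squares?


For prime p, the number of non-zero quadratic residues is (p-1)/2.
= (1987-1)/2
= 993

993


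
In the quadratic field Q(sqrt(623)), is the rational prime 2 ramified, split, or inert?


K = Q(sqrt(623)). Since d mod 4 = 3, disc(K) = 2492.
Check p | disc: 2492 mod 2 = 0.
p divides disc, so p ramifies: (p) = P^2 with e=2, f=1, g=1.
Therefore p is ramified.

ramified


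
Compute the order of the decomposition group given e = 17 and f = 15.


|D_P| = e * f
= 17 * 15
= 255

255


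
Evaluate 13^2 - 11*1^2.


x^2 - d*y^2
= 13^2 - 11*1^2
= 169 - 11
= 158

158


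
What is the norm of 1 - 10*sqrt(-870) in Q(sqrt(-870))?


N(a + b*sqrt(d)) = a^2 - d*b^2
= (1)^2 - (-870)*(-10)^2
= 1 + 87000
= 87001

87001


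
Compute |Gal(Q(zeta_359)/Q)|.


|Gal(Q(zeta_359)/Q)| = phi(359)
= 358

358


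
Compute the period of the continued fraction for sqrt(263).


Run the CF algorithm for sqrt(263).
a_0 = floor(sqrt(263)) = 16; set m_0=0, q_0=1.
Recurrence: m' = q*a - m,  q' = (d - m'^2)/q,  a' = floor((a_0 + m')/q').
  step 1: m=16, q=7, a=4
  step 2: m=12, q=17, a=1
  step 3: m=5, q=14, a=1
  step 4: m=9, q=13, a=1
  step 5: m=4, q=19, a=1
  step 6: m=15, q=2, a=15
  step 7: m=15, q=19, a=1
  step 8: m=4, q=13, a=1
  step 9: m=9, q=14, a=1
  step 10: m=5, q=17, a=1
  step 11: m=12, q=7, a=4
  step 12: m=16, q=1, a=32
a_12 = 2*a_0 = 32, so the period closes here.
sqrt(263) = [16; 4, 1, 1, 1, 1, 15, 1, 1, 1, 1, 4, 32]
Period length = 12

12


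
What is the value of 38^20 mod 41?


p = 41 is prime and the exponent is (p-1)/2 = 20, so by Euler's criterion 38^20 = (38/41) = +1 or -1 mod 41.
Compute by square-and-multiply:
  20 = 16 + 4 (binary 10100)
  Repeated squaring mod 41: 38^1 = 38, 38^2 = 9, 38^4 = 40, 38^8 = 1, 38^16 = 1
  38^20 = 38^16 * 38^4 = 1 * 40 mod 41
    1 * 40 = 40 = 40 mod 41
  38^20 = 40 mod 41
Result 40 = p - 1 = -1 mod 41: 38 is a quadratic non-residue mod 41. As a residue in [0, p-1] the value is 40.
38^20 mod 41 = 40

40


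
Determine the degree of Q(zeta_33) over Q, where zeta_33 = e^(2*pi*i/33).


The degree equals Euler's totient phi(33).
33 = 3 * 11
phi(33) = 20

20


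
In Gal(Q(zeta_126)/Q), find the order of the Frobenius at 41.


The Frobenius at p in Gal(Q(zeta_n)/Q) = (Z/nZ)* is the class of p, so its order is ord_126(41), the smallest k >= 1 with 41^k = 1 mod 126.
n = 126 = 2 * 3^2 * 7, phi(126) = 36; the order divides phi(n).
Divisors of 36: 1, 2, 3, 4, 6, 9, 12, 18, 36
Repeated squaring mod 126: 41^1 = 41, 41^2 = 43, 41^4 = 85, 41^8 = 43, 41^16 = 85, 41^32 = 43
Test divisors in increasing order:
  k=1: 41^1 = 41 mod 126
  k=2: 41^2 = 43 mod 126
  k=3: 41^3 = 43 * 41 = 125 mod 126
  k=4: 41^4 = 85 mod 126
  k=6: 41^6 = 85 * 43 = 1 mod 126  <- first divisor giving 1
Order = 6

6


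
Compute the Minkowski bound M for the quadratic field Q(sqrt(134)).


d = 134, d mod 4 = 2, so disc(K) = 4d = 536; |disc(K)| = 536
Real quadratic field, so n = 2, s = r2 = 0, r1 = 2
M = (n!/n^n) * (4/pi)^s * sqrt(|disc(K)|) = (2!/2^2) * (4/pi)^0 * sqrt(536)
= 0.5 * 1.000000 * 23.151674
= 11.5758

11.5758


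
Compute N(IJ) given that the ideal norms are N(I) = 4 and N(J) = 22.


N(IJ) = N(I) * N(J)
= 4 * 22
= 88

88


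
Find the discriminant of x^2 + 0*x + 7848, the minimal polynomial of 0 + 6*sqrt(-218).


The element 0 + 6*sqrt(-218) has minimal polynomial:
x^2 + 0*x + 7848
Discriminant = (0)^2 - 4*(7848)
= 0 - 31392
= -31392

-31392


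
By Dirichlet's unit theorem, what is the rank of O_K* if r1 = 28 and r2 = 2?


By Dirichlet's unit theorem:
rank = r1 + r2 - 1
= 28 + 2 - 1
= 29

29


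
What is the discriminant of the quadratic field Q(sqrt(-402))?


For K = Q(sqrt(d)) with d squarefree: disc(K) = d if d = 1 mod 4, and disc(K) = 4d if d = 2 or 3 mod 4.
Here d = -402, and d mod 4 = 2.
d = 2 mod 4, not 1 (O_K = Z[sqrt(d)]), so disc(K) = 4d = 4 * (-402) = -1608

-1608


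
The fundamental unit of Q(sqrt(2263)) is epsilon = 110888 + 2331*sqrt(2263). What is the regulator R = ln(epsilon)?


epsilon = 110888 + 2331*sqrt(2263)
= 221776.0000
R = ln(221776.0000)
= 12.3094

12.3094


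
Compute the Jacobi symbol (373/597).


Compute (373/597) via quadratic reciprocity:
  reciprocity: (373/597) -> +(597/373)
  reduce: (224/373)
  pull out 2: (2/373) = -1  (since 373 mod 8 = 5)
  pull out 2: (2/373) = -1  (since 373 mod 8 = 5)
  pull out 2: (2/373) = -1  (since 373 mod 8 = 5)
  pull out 2: (2/373) = -1  (since 373 mod 8 = 5)
  pull out 2: (2/373) = -1  (since 373 mod 8 = 5)
  reciprocity: (7/373) -> +(373/7)
  reduce: (2/7)
  pull out 2: (2/7) = +1  (since 7 mod 8 = 7)
  (1/7) = 1
Product of signs = -1

-1


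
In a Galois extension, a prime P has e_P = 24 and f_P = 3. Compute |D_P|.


|D_P| = e * f
= 24 * 3
= 72

72


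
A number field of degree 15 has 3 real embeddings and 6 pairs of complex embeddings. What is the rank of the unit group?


By Dirichlet's unit theorem:
rank = r1 + r2 - 1
= 3 + 6 - 1
= 8

8


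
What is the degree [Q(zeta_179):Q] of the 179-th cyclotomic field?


The degree equals Euler's totient phi(179).
179 = 179
phi(179) = 178

178


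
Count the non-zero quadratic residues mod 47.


For prime p, the number of non-zero quadratic residues is (p-1)/2.
= (47-1)/2
= 23

23


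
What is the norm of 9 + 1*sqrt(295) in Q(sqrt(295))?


N(a + b*sqrt(d)) = a^2 - d*b^2
= (9)^2 - (295)*(1)^2
= 81 - 295
= -214

-214


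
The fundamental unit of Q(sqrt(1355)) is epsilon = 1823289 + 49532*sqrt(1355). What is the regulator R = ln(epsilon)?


epsilon = 1823289 + 49532*sqrt(1355)
= 3.6466e+06
R = ln(3.6466e+06)
= 15.1093

15.1093


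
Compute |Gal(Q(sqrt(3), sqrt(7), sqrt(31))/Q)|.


The 3 square roots of distinct primes are multiplicatively independent over Q,
so [K:Q] = 2^3 and Gal(K/Q) is isomorphic to (Z/2Z)^3.
|Gal| = 2^3 = 8

8


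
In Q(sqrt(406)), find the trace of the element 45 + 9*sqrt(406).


Tr(a + b*sqrt(d)) = (a + b*sqrt(d)) + (a - b*sqrt(d)) = 2a
= 2 * (45)
= 90

90


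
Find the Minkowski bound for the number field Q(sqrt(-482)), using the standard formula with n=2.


d = -482, d mod 4 = 2, so disc(K) = 4d = -1928; |disc(K)| = 1928
Imaginary quadratic field, so n = 2, s = r2 = 1, r1 = 0
M = (n!/n^n) * (4/pi)^s * sqrt(|disc(K)|) = (2!/2^2) * (4/pi)^1 * sqrt(1928)
= 0.5 * 1.273240 * 43.908997
= 27.9533

27.9533


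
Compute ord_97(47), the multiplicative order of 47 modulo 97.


We want ord_97(47), the smallest k >= 1 with 47^k = 1 mod 97.
n = 97 = 97, phi(97) = 96; the order divides phi(n).
Divisors of 96: 1, 2, 3, 4, 6, 8, 12, 16, 24, 32, 48, 96
Repeated squaring mod 97: 47^1 = 47, 47^2 = 75, 47^4 = 96, 47^8 = 1, 47^16 = 1, 47^32 = 1, 47^64 = 1
Test divisors in increasing order:
  k=1: 47^1 = 47 mod 97
  k=2: 47^2 = 75 mod 97
  k=3: 47^3 = 75 * 47 = 33 mod 97
  k=4: 47^4 = 96 mod 97
  k=6: 47^6 = 96 * 75 = 22 mod 97
  k=8: 47^8 = 1 mod 97  <- first divisor giving 1
Order = 8

8


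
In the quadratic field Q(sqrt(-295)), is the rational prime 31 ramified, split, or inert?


K = Q(sqrt(-295)). Since d mod 4 = 1, disc(K) = -295.
Check p | disc: -295 mod 31 = 15.
p does not divide disc. Compute Legendre symbol (d/p):
15^((31-1)/2) mod 31 = -1
(d/p) = -1, so p is inert: (p) stays prime with e=1, f=2, g=1.
Therefore p is inert.

inert


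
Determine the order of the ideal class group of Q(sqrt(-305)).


K = Q(sqrt(-305)). d mod 4 = 3, so D = disc(K) = 4d = -1220
h(K) equals the number of primitive reduced positive-definite forms (a, b, c) = a*x^2 + b*x*y + c*y^2 with b^2 - 4ac = D,
where reduced means |b| <= a <= c, with b >= 0 whenever |b| = a or a = c, and primitive means gcd(a, b, c) = 1.
Reduced forces 3a^2 <= |D| = 1220, so 1 <= a <= 20; b must have the parity of D, and c = (b^2 - D)/(4a) must be an integer >= a.
Enumerate a = 1..20, b in [-a, a]:
  a=1: (1, 0, 305)  [1]
  a=2: (2, 2, 153)  [1]
  a=3: (3, -2, 102), (3, 2, 102)  [2]
  a=4: none
  a=5: (5, 0, 61)  [1]
  a=6: (6, -2, 51), (6, 2, 51)  [2]
  a=7..8: none
  a=9: (9, -2, 34), (9, 2, 34)  [2]
  a=10: (10, 10, 33)  [1]
  a=11: (11, -10, 30), (11, 10, 30)  [2]
  a=12..14: none
  a=15: (15, -10, 22), (15, 10, 22)  [2]
  a=16: none
  a=17: (17, -2, 18), (17, 2, 18)  [2]
  a=18..20: none
Total reduced forms: 1 + 1 + 2 + 1 + 2 + 2 + 1 + 2 + 2 + 2 = 16
h = 16

16


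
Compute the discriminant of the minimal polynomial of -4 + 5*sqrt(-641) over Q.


The element -4 + 5*sqrt(-641) has minimal polynomial:
x^2 + 8*x + 16041
Discriminant = (8)^2 - 4*(16041)
= 64 - 64164
= -64100

-64100


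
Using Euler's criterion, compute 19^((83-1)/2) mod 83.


p = 83 is prime and the exponent is (p-1)/2 = 41, so by Euler's criterion 19^41 = (19/83) = +1 or -1 mod 83.
Compute by square-and-multiply:
  41 = 32 + 8 + 1 (binary 101001)
  Repeated squaring mod 83: 19^1 = 19, 19^2 = 29, 19^4 = 11, 19^8 = 38, 19^16 = 33, 19^32 = 10
  19^41 = 19^32 * 19^8 * 19^1 = 10 * 38 * 19 mod 83
    10 * 38 = 380 = 48 mod 83
    48 * 19 = 912 = 82 mod 83
  19^41 = 82 mod 83
Result 82 = p - 1 = -1 mod 83: 19 is a quadratic non-residue mod 83. As a residue in [0, p-1] the value is 82.
19^41 mod 83 = 82

82


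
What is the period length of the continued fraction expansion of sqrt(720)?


Run the CF algorithm for sqrt(720).
a_0 = floor(sqrt(720)) = 26; set m_0=0, q_0=1.
Recurrence: m' = q*a - m,  q' = (d - m'^2)/q,  a' = floor((a_0 + m')/q').
  step 1: m=26, q=44, a=1
  step 2: m=18, q=9, a=4
  step 3: m=18, q=44, a=1
  step 4: m=26, q=1, a=52
a_4 = 2*a_0 = 52, so the period closes here.
sqrt(720) = [26; 1, 4, 1, 52]
Period length = 4

4


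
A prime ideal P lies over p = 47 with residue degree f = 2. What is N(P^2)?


N(P^a) = p^(a*f)
= 47^(2*2)
= 47^4
= 4879681

4879681


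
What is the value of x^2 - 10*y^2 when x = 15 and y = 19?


x^2 - d*y^2
= 15^2 - 10*19^2
= 225 - 3610
= -3385

-3385


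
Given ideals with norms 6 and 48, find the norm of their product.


N(IJ) = N(I) * N(J)
= 6 * 48
= 288

288


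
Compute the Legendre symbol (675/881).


p = 881 is prime, so compute (675/881) with the reciprocity algorithm (Jacobi-symbol steps: pull out 2s via (2/n), flip via reciprocity, reduce):
  reciprocity: (675/881) -> +(881/675)
  reduce: (206/675)
  pull out 2: (2/675) = -1  (since 675 mod 8 = 3)
  reciprocity: (103/675) -> -(675/103)
  reduce: (57/103)
  reciprocity: (57/103) -> +(103/57)
  reduce: (46/57)
  pull out 2: (2/57) = +1  (since 57 mod 8 = 1)
  reciprocity: (23/57) -> +(57/23)
  reduce: (11/23)
  reciprocity: (11/23) -> -(23/11)
  reduce: (1/11)
  (1/11) = 1
Product of signs = -1
(675/881) = -1

-1


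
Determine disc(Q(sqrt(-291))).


For K = Q(sqrt(d)) with d squarefree: disc(K) = d if d = 1 mod 4, and disc(K) = 4d if d = 2 or 3 mod 4.
Here d = -291, and d mod 4 = 1.
d = 1 mod 4 (O_K = Z[(1+sqrt(d))/2]), so disc(K) = d = -291

-291


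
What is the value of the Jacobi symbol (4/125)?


Compute (4/125) via quadratic reciprocity:
  pull out 2: (2/125) = -1  (since 125 mod 8 = 5)
  pull out 2: (2/125) = -1  (since 125 mod 8 = 5)
  (1/125) = 1
Product of signs = 1

1


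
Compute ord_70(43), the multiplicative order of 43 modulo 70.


We want ord_70(43), the smallest k >= 1 with 43^k = 1 mod 70.
n = 70 = 2 * 5 * 7, phi(70) = 24; the order divides phi(n).
Divisors of 24: 1, 2, 3, 4, 6, 8, 12, 24
Repeated squaring mod 70: 43^1 = 43, 43^2 = 29, 43^4 = 1, 43^8 = 1, 43^16 = 1
Test divisors in increasing order:
  k=1: 43^1 = 43 mod 70
  k=2: 43^2 = 29 mod 70
  k=3: 43^3 = 29 * 43 = 57 mod 70
  k=4: 43^4 = 1 mod 70  <- first divisor giving 1
Order = 4

4


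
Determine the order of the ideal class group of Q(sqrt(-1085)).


K = Q(sqrt(-1085)). d mod 4 = 3, so D = disc(K) = 4d = -4340
h(K) equals the number of primitive reduced positive-definite forms (a, b, c) = a*x^2 + b*x*y + c*y^2 with b^2 - 4ac = D,
where reduced means |b| <= a <= c, with b >= 0 whenever |b| = a or a = c, and primitive means gcd(a, b, c) = 1.
Reduced forces 3a^2 <= |D| = 4340, so 1 <= a <= 38; b must have the parity of D, and c = (b^2 - D)/(4a) must be an integer >= a.
Enumerate a = 1..38, b in [-a, a]:
  a=1: (1, 0, 1085)  [1]
  a=2: (2, 2, 543)  [1]
  a=3: (3, -2, 362), (3, 2, 362)  [2]
  a=4: none
  a=5: (5, 0, 217)  [1]
  a=6: (6, -2, 181), (6, 2, 181)  [2]
  a=7: (7, 0, 155)  [1]
  a=8: none
  a=9: (9, -4, 121), (9, 4, 121)  [2]
  a=10: (10, 10, 111)  [1]
  a=11: (11, -4, 99), (11, 4, 99)  [2]
  a=12..13: none
  a=14: (14, 14, 81)  [1]
  a=15: (15, -10, 74), (15, 10, 74)  [2]
  a=16..17: none
  a=18: (18, -14, 63), (18, 14, 63)  [2]
  a=19: (19, -12, 59), (19, 12, 59)  [2]
  a=20: none
  a=21: (21, -14, 54), (21, 14, 54)  [2]
  a=22: (22, -18, 53), (22, 18, 53)  [2]
  a=23..26: none
  a=27: (27, -14, 42), (27, 14, 42)  [2]
  a=28..29: none
  a=30: (30, -10, 37), (30, 10, 37)  [2]
  a=31: (31, 0, 35)  [1]
  a=32: none
  a=33: (33, -26, 38), (33, 4, 33), (33, 26, 38)  [3]
  a=34..38: none
Total reduced forms: 1 + 1 + 2 + 1 + 2 + 1 + 2 + 1 + 2 + 1 + 2 + 2 + 2 + 2 + 2 + 2 + 2 + 1 + 3 = 32
h = 32

32


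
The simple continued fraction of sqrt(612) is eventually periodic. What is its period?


Run the CF algorithm for sqrt(612).
a_0 = floor(sqrt(612)) = 24; set m_0=0, q_0=1.
Recurrence: m' = q*a - m,  q' = (d - m'^2)/q,  a' = floor((a_0 + m')/q').
  step 1: m=24, q=36, a=1
  step 2: m=12, q=13, a=2
  step 3: m=14, q=32, a=1
  step 4: m=18, q=9, a=4
  step 5: m=18, q=32, a=1
  step 6: m=14, q=13, a=2
  step 7: m=12, q=36, a=1
  step 8: m=24, q=1, a=48
a_8 = 2*a_0 = 48, so the period closes here.
sqrt(612) = [24; 1, 2, 1, 4, 1, 2, 1, 48]
Period length = 8

8


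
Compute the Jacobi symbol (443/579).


Compute (443/579) via quadratic reciprocity:
  reciprocity: (443/579) -> -(579/443)
  reduce: (136/443)
  pull out 2: (2/443) = -1  (since 443 mod 8 = 3)
  pull out 2: (2/443) = -1  (since 443 mod 8 = 3)
  pull out 2: (2/443) = -1  (since 443 mod 8 = 3)
  reciprocity: (17/443) -> +(443/17)
  reduce: (1/17)
  (1/17) = 1
Product of signs = 1

1


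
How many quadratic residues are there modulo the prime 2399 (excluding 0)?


For prime p, the number of non-zero quadratic residues is (p-1)/2.
= (2399-1)/2
= 1199

1199


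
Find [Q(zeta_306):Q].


The degree equals Euler's totient phi(306).
306 = 2 * 3^2 * 17
phi(306) = 96

96


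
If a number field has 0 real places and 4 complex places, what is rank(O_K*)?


By Dirichlet's unit theorem:
rank = r1 + r2 - 1
= 0 + 4 - 1
= 3

3


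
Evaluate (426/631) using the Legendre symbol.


p = 631 is prime, so compute (426/631) with the reciprocity algorithm (Jacobi-symbol steps: pull out 2s via (2/n), flip via reciprocity, reduce):
  pull out 2: (2/631) = +1  (since 631 mod 8 = 7)
  reciprocity: (213/631) -> +(631/213)
  reduce: (205/213)
  reciprocity: (205/213) -> +(213/205)
  reduce: (8/205)
  pull out 2: (2/205) = -1  (since 205 mod 8 = 5)
  pull out 2: (2/205) = -1  (since 205 mod 8 = 5)
  pull out 2: (2/205) = -1  (since 205 mod 8 = 5)
  (1/205) = 1
Product of signs = -1
(426/631) = -1

-1


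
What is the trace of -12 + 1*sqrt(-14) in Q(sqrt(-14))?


Tr(a + b*sqrt(d)) = (a + b*sqrt(d)) + (a - b*sqrt(d)) = 2a
= 2 * (-12)
= -24

-24


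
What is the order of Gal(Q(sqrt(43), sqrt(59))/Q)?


The 2 square roots of distinct primes are multiplicatively independent over Q,
so [K:Q] = 2^2 and Gal(K/Q) is isomorphic to (Z/2Z)^2.
|Gal| = 2^2 = 4

4


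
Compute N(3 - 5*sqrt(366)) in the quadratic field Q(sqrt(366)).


N(a + b*sqrt(d)) = a^2 - d*b^2
= (3)^2 - (366)*(-5)^2
= 9 - 9150
= -9141

-9141


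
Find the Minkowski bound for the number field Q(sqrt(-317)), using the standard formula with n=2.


d = -317, d mod 4 = 3, so disc(K) = 4d = -1268; |disc(K)| = 1268
Imaginary quadratic field, so n = 2, s = r2 = 1, r1 = 0
M = (n!/n^n) * (4/pi)^s * sqrt(|disc(K)|) = (2!/2^2) * (4/pi)^1 * sqrt(1268)
= 0.5 * 1.273240 * 35.608988
= 22.6694

22.6694


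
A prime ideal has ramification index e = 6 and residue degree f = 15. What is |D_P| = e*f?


|D_P| = e * f
= 6 * 15
= 90

90


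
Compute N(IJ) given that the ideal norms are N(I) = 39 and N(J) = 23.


N(IJ) = N(I) * N(J)
= 39 * 23
= 897

897


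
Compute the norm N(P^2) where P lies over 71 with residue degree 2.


N(P^a) = p^(a*f)
= 71^(2*2)
= 71^4
= 25411681

25411681


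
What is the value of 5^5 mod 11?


p = 11 is prime and the exponent is (p-1)/2 = 5, so by Euler's criterion 5^5 = (5/11) = +1 or -1 mod 11.
Compute by square-and-multiply:
  5 = 4 + 1 (binary 101)
  Repeated squaring mod 11: 5^1 = 5, 5^2 = 3, 5^4 = 9
  5^5 = 5^4 * 5^1 = 9 * 5 mod 11
    9 * 5 = 45 = 1 mod 11
  5^5 = 1 mod 11
Result 1: 5 is a quadratic residue mod 11.
5^5 mod 11 = 1

1


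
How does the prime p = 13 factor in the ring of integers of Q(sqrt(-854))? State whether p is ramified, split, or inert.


K = Q(sqrt(-854)). Since d mod 4 = 2, disc(K) = -3416.
Check p | disc: -3416 mod 13 = 3.
p does not divide disc. Compute Legendre symbol (d/p):
4^((13-1)/2) mod 13 = 1
(d/p) = 1, so p splits: (p) = P*P' with e=1, f=1, g=2.
Therefore p is split.

split


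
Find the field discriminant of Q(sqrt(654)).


For K = Q(sqrt(d)) with d squarefree: disc(K) = d if d = 1 mod 4, and disc(K) = 4d if d = 2 or 3 mod 4.
Here d = 654, and d mod 4 = 2.
d = 2 mod 4, not 1 (O_K = Z[sqrt(d)]), so disc(K) = 4d = 4 * (654) = 2616

2616


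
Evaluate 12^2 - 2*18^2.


x^2 - d*y^2
= 12^2 - 2*18^2
= 144 - 648
= -504

-504


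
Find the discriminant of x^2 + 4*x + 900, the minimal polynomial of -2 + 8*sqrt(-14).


The element -2 + 8*sqrt(-14) has minimal polynomial:
x^2 + 4*x + 900
Discriminant = (4)^2 - 4*(900)
= 16 - 3600
= -3584

-3584


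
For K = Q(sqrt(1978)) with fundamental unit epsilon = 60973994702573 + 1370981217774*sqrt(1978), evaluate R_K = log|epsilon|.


epsilon = 60973994702573 + 1370981217774*sqrt(1978)
= 1.2195e+14
R = ln(1.2195e+14)
= 32.4346

32.4346


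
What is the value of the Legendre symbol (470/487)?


p = 487 is prime, so compute (470/487) with the reciprocity algorithm (Jacobi-symbol steps: pull out 2s via (2/n), flip via reciprocity, reduce):
  pull out 2: (2/487) = +1  (since 487 mod 8 = 7)
  reciprocity: (235/487) -> -(487/235)
  reduce: (17/235)
  reciprocity: (17/235) -> +(235/17)
  reduce: (14/17)
  pull out 2: (2/17) = +1  (since 17 mod 8 = 1)
  reciprocity: (7/17) -> +(17/7)
  reduce: (3/7)
  reciprocity: (3/7) -> -(7/3)
  reduce: (1/3)
  (1/3) = 1
Product of signs = 1
(470/487) = 1

1


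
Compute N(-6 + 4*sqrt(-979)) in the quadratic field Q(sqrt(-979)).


N(a + b*sqrt(d)) = a^2 - d*b^2
= (-6)^2 - (-979)*(4)^2
= 36 + 15664
= 15700

15700


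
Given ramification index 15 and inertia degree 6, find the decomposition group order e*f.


|D_P| = e * f
= 15 * 6
= 90

90


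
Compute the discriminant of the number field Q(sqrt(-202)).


For K = Q(sqrt(d)) with d squarefree: disc(K) = d if d = 1 mod 4, and disc(K) = 4d if d = 2 or 3 mod 4.
Here d = -202, and d mod 4 = 2.
d = 2 mod 4, not 1 (O_K = Z[sqrt(d)]), so disc(K) = 4d = 4 * (-202) = -808

-808


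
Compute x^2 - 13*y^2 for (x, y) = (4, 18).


x^2 - d*y^2
= 4^2 - 13*18^2
= 16 - 4212
= -4196

-4196


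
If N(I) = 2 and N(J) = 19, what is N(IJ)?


N(IJ) = N(I) * N(J)
= 2 * 19
= 38

38


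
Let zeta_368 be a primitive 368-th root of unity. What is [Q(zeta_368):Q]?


The degree equals Euler's totient phi(368).
368 = 2^4 * 23
phi(368) = 176

176


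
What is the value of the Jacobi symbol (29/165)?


Compute (29/165) via quadratic reciprocity:
  reciprocity: (29/165) -> +(165/29)
  reduce: (20/29)
  pull out 2: (2/29) = -1  (since 29 mod 8 = 5)
  pull out 2: (2/29) = -1  (since 29 mod 8 = 5)
  reciprocity: (5/29) -> +(29/5)
  reduce: (4/5)
  pull out 2: (2/5) = -1  (since 5 mod 8 = 5)
  pull out 2: (2/5) = -1  (since 5 mod 8 = 5)
  (1/5) = 1
Product of signs = 1

1


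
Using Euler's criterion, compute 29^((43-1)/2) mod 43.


p = 43 is prime and the exponent is (p-1)/2 = 21, so by Euler's criterion 29^21 = (29/43) = +1 or -1 mod 43.
Compute by square-and-multiply:
  21 = 16 + 4 + 1 (binary 10101)
  Repeated squaring mod 43: 29^1 = 29, 29^2 = 24, 29^4 = 17, 29^8 = 31, 29^16 = 15
  29^21 = 29^16 * 29^4 * 29^1 = 15 * 17 * 29 mod 43
    15 * 17 = 255 = 40 mod 43
    40 * 29 = 1160 = 42 mod 43
  29^21 = 42 mod 43
Result 42 = p - 1 = -1 mod 43: 29 is a quadratic non-residue mod 43. As a residue in [0, p-1] the value is 42.
29^21 mod 43 = 42

42


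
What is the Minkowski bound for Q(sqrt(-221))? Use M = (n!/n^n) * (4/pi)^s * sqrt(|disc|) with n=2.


d = -221, d mod 4 = 3, so disc(K) = 4d = -884; |disc(K)| = 884
Imaginary quadratic field, so n = 2, s = r2 = 1, r1 = 0
M = (n!/n^n) * (4/pi)^s * sqrt(|disc(K)|) = (2!/2^2) * (4/pi)^1 * sqrt(884)
= 0.5 * 1.273240 * 29.732137
= 18.9281

18.9281


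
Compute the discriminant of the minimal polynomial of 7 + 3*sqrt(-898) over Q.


The element 7 + 3*sqrt(-898) has minimal polynomial:
x^2 - 14*x + 8131
Discriminant = (-14)^2 - 4*(8131)
= 196 - 32524
= -32328

-32328


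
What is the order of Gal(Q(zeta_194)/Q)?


|Gal(Q(zeta_194)/Q)| = phi(194)
= 96

96


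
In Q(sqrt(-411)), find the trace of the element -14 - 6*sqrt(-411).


Tr(a + b*sqrt(d)) = (a + b*sqrt(d)) + (a - b*sqrt(d)) = 2a
= 2 * (-14)
= -28

-28


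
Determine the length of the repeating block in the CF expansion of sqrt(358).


Run the CF algorithm for sqrt(358).
a_0 = floor(sqrt(358)) = 18; set m_0=0, q_0=1.
Recurrence: m' = q*a - m,  q' = (d - m'^2)/q,  a' = floor((a_0 + m')/q').
  step 1: m=18, q=34, a=1
  step 2: m=16, q=3, a=11
  step 3: m=17, q=23, a=1
  step 4: m=6, q=14, a=1
  step 5: m=8, q=21, a=1
  step 6: m=13, q=9, a=3
  step 7: m=14, q=18, a=1
  step 8: m=4, q=19, a=1
  step 9: m=15, q=7, a=4
  step 10: m=13, q=27, a=1
  step 11: m=14, q=6, a=5
  step 12: m=16, q=17, a=2
  step 13: m=18, q=2, a=18
  step 14: m=18, q=17, a=2
  step 15: m=16, q=6, a=5
  step 16: m=14, q=27, a=1
  step 17: m=13, q=7, a=4
  step 18: m=15, q=19, a=1
  step 19: m=4, q=18, a=1
  step 20: m=14, q=9, a=3
  step 21: m=13, q=21, a=1
  step 22: m=8, q=14, a=1
  step 23: m=6, q=23, a=1
  step 24: m=17, q=3, a=11
  step 25: m=16, q=34, a=1
  step 26: m=18, q=1, a=36
a_26 = 2*a_0 = 36, so the period closes here.
sqrt(358) = [18; 1, 11, 1, 1, 1, 3, 1, 1, 4, 1, 5, 2, 18, 2, 5, 1, 4, 1, 1, 3, 1, 1, 1, 11, 1, 36]
Period length = 26

26


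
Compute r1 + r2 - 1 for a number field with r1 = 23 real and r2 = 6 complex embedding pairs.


By Dirichlet's unit theorem:
rank = r1 + r2 - 1
= 23 + 6 - 1
= 28

28


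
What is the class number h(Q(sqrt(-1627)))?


K = Q(sqrt(-1627)). d mod 4 = 1, so D = disc(K) = d = -1627
h(K) equals the number of primitive reduced positive-definite forms (a, b, c) = a*x^2 + b*x*y + c*y^2 with b^2 - 4ac = D,
where reduced means |b| <= a <= c, with b >= 0 whenever |b| = a or a = c, and primitive means gcd(a, b, c) = 1.
Reduced forces 3a^2 <= |D| = 1627, so 1 <= a <= 23; b must have the parity of D, and c = (b^2 - D)/(4a) must be an integer >= a.
Enumerate a = 1..23, b in [-a, a]:
  a=1: (1, 1, 407)  [1]
  a=2..6: none
  a=7: (7, -5, 59), (7, 5, 59)  [2]
  a=8..10: none
  a=11: (11, -1, 37), (11, 1, 37)  [2]
  a=12..18: none
  a=19: (19, -11, 23), (19, 11, 23)  [2]
  a=20..23: none
Total reduced forms: 1 + 2 + 2 + 2 = 7
h = 7

7


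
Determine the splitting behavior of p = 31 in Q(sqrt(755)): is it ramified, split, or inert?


K = Q(sqrt(755)). Since d mod 4 = 3, disc(K) = 3020.
Check p | disc: 3020 mod 31 = 13.
p does not divide disc. Compute Legendre symbol (d/p):
11^((31-1)/2) mod 31 = -1
(d/p) = -1, so p is inert: (p) stays prime with e=1, f=2, g=1.
Therefore p is inert.

inert


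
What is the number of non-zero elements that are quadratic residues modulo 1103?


For prime p, the number of non-zero quadratic residues is (p-1)/2.
= (1103-1)/2
= 551

551


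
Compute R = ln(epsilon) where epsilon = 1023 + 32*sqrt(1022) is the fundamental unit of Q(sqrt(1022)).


epsilon = 1023 + 32*sqrt(1022)
= 2045.9995
R = ln(2045.9995)
= 7.6236

7.6236


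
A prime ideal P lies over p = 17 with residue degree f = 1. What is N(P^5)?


N(P^a) = p^(a*f)
= 17^(5*1)
= 17^5
= 1419857

1419857


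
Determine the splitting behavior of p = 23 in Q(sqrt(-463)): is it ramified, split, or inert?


K = Q(sqrt(-463)). Since d mod 4 = 1, disc(K) = -463.
Check p | disc: -463 mod 23 = 20.
p does not divide disc. Compute Legendre symbol (d/p):
20^((23-1)/2) mod 23 = -1
(d/p) = -1, so p is inert: (p) stays prime with e=1, f=2, g=1.
Therefore p is inert.

inert


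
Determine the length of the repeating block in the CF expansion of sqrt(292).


Run the CF algorithm for sqrt(292).
a_0 = floor(sqrt(292)) = 17; set m_0=0, q_0=1.
Recurrence: m' = q*a - m,  q' = (d - m'^2)/q,  a' = floor((a_0 + m')/q').
  step 1: m=17, q=3, a=11
  step 2: m=16, q=12, a=2
  step 3: m=8, q=19, a=1
  step 4: m=11, q=9, a=3
  step 5: m=16, q=4, a=8
  step 6: m=16, q=9, a=3
  step 7: m=11, q=19, a=1
  step 8: m=8, q=12, a=2
  step 9: m=16, q=3, a=11
  step 10: m=17, q=1, a=34
a_10 = 2*a_0 = 34, so the period closes here.
sqrt(292) = [17; 11, 2, 1, 3, 8, 3, 1, 2, 11, 34]
Period length = 10

10


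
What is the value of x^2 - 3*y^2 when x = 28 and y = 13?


x^2 - d*y^2
= 28^2 - 3*13^2
= 784 - 507
= 277

277


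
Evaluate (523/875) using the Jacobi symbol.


Compute (523/875) via quadratic reciprocity:
  reciprocity: (523/875) -> -(875/523)
  reduce: (352/523)
  pull out 2: (2/523) = -1  (since 523 mod 8 = 3)
  pull out 2: (2/523) = -1  (since 523 mod 8 = 3)
  pull out 2: (2/523) = -1  (since 523 mod 8 = 3)
  pull out 2: (2/523) = -1  (since 523 mod 8 = 3)
  pull out 2: (2/523) = -1  (since 523 mod 8 = 3)
  reciprocity: (11/523) -> -(523/11)
  reduce: (6/11)
  pull out 2: (2/11) = -1  (since 11 mod 8 = 3)
  reciprocity: (3/11) -> -(11/3)
  reduce: (2/3)
  pull out 2: (2/3) = -1  (since 3 mod 8 = 3)
  (1/3) = 1
Product of signs = 1

1


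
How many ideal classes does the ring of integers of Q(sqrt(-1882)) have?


K = Q(sqrt(-1882)). d mod 4 = 2, so D = disc(K) = 4d = -7528
h(K) equals the number of primitive reduced positive-definite forms (a, b, c) = a*x^2 + b*x*y + c*y^2 with b^2 - 4ac = D,
where reduced means |b| <= a <= c, with b >= 0 whenever |b| = a or a = c, and primitive means gcd(a, b, c) = 1.
Reduced forces 3a^2 <= |D| = 7528, so 1 <= a <= 50; b must have the parity of D, and c = (b^2 - D)/(4a) must be an integer >= a.
Enumerate a = 1..50, b in [-a, a]:
  a=1: (1, 0, 1882)  [1]
  a=2: (2, 0, 941)  [1]
  a=3..6: none
  a=7: (7, -2, 269), (7, 2, 269)  [2]
  a=8..12: none
  a=13: (13, -8, 146), (13, 8, 146)  [2]
  a=14: (14, -12, 137), (14, 12, 137)  [2]
  a=15..22: none
  a=23: (23, -4, 82), (23, 4, 82)  [2]
  a=24..25: none
  a=26: (26, -8, 73), (26, 8, 73)  [2]
  a=27..30: none
  a=31: (31, -6, 61), (31, 6, 61)  [2]
  a=32..40: none
  a=41: (41, -4, 46), (41, 4, 46)  [2]
  a=42: none
  a=43: (43, -30, 49), (43, 30, 49)  [2]
  a=44..50: none
Total reduced forms: 1 + 1 + 2 + 2 + 2 + 2 + 2 + 2 + 2 + 2 = 18
h = 18

18


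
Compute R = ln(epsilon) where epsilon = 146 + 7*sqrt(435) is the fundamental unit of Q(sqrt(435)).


epsilon = 146 + 7*sqrt(435)
= 291.9966
R = ln(291.9966)
= 5.6767

5.6767


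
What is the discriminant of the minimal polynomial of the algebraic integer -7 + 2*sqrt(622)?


The element -7 + 2*sqrt(622) has minimal polynomial:
x^2 + 14*x - 2439
Discriminant = (14)^2 - 4*(-2439)
= 196 + 9756
= 9952

9952


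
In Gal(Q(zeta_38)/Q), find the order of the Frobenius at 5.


The Frobenius at p in Gal(Q(zeta_n)/Q) = (Z/nZ)* is the class of p, so its order is ord_38(5), the smallest k >= 1 with 5^k = 1 mod 38.
n = 38 = 2 * 19, phi(38) = 18; the order divides phi(n).
Divisors of 18: 1, 2, 3, 6, 9, 18
Repeated squaring mod 38: 5^1 = 5, 5^2 = 25, 5^4 = 17, 5^8 = 23, 5^16 = 35
Test divisors in increasing order:
  k=1: 5^1 = 5 mod 38
  k=2: 5^2 = 25 mod 38
  k=3: 5^3 = 25 * 5 = 11 mod 38
  k=6: 5^6 = 17 * 25 = 7 mod 38
  k=9: 5^9 = 23 * 5 = 1 mod 38  <- first divisor giving 1
Order = 9

9


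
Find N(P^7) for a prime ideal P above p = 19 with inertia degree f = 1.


N(P^a) = p^(a*f)
= 19^(7*1)
= 19^7
= 893871739

893871739


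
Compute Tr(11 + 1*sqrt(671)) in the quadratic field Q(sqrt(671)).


Tr(a + b*sqrt(d)) = (a + b*sqrt(d)) + (a - b*sqrt(d)) = 2a
= 2 * (11)
= 22

22


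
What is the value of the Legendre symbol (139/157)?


p = 157 is prime, so compute (139/157) with the reciprocity algorithm (Jacobi-symbol steps: pull out 2s via (2/n), flip via reciprocity, reduce):
  reciprocity: (139/157) -> +(157/139)
  reduce: (18/139)
  pull out 2: (2/139) = -1  (since 139 mod 8 = 3)
  reciprocity: (9/139) -> +(139/9)
  reduce: (4/9)
  pull out 2: (2/9) = +1  (since 9 mod 8 = 1)
  pull out 2: (2/9) = +1  (since 9 mod 8 = 1)
  (1/9) = 1
Product of signs = -1
(139/157) = -1

-1


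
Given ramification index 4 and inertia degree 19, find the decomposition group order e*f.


|D_P| = e * f
= 4 * 19
= 76

76


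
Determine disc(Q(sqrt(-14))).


For K = Q(sqrt(d)) with d squarefree: disc(K) = d if d = 1 mod 4, and disc(K) = 4d if d = 2 or 3 mod 4.
Here d = -14, and d mod 4 = 2.
d = 2 mod 4, not 1 (O_K = Z[sqrt(d)]), so disc(K) = 4d = 4 * (-14) = -56

-56


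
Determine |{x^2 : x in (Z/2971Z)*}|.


For prime p, the number of non-zero quadratic residues is (p-1)/2.
= (2971-1)/2
= 1485

1485


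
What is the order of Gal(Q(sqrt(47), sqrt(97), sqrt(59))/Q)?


The 3 square roots of distinct primes are multiplicatively independent over Q,
so [K:Q] = 2^3 and Gal(K/Q) is isomorphic to (Z/2Z)^3.
|Gal| = 2^3 = 8

8


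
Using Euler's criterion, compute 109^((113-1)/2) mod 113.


p = 113 is prime and the exponent is (p-1)/2 = 56, so by Euler's criterion 109^56 = (109/113) = +1 or -1 mod 113.
Compute by square-and-multiply:
  56 = 32 + 16 + 8 (binary 111000)
  Repeated squaring mod 113: 109^1 = 109, 109^2 = 16, 109^4 = 30, 109^8 = 109, 109^16 = 16, 109^32 = 30
  109^56 = 109^32 * 109^16 * 109^8 = 30 * 16 * 109 mod 113
    30 * 16 = 480 = 28 mod 113
    28 * 109 = 3052 = 1 mod 113
  109^56 = 1 mod 113
Result 1: 109 is a quadratic residue mod 113.
109^56 mod 113 = 1

1


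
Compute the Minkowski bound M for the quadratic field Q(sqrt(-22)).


d = -22, d mod 4 = 2, so disc(K) = 4d = -88; |disc(K)| = 88
Imaginary quadratic field, so n = 2, s = r2 = 1, r1 = 0
M = (n!/n^n) * (4/pi)^s * sqrt(|disc(K)|) = (2!/2^2) * (4/pi)^1 * sqrt(88)
= 0.5 * 1.273240 * 9.380832
= 5.9720

5.9720


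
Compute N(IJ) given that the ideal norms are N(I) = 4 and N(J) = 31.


N(IJ) = N(I) * N(J)
= 4 * 31
= 124

124


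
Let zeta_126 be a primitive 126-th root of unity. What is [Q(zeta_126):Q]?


The degree equals Euler's totient phi(126).
126 = 2 * 3^2 * 7
phi(126) = 36

36


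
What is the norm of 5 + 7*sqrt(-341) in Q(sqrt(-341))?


N(a + b*sqrt(d)) = a^2 - d*b^2
= (5)^2 - (-341)*(7)^2
= 25 + 16709
= 16734

16734


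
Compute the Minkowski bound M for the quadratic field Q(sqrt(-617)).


d = -617, d mod 4 = 3, so disc(K) = 4d = -2468; |disc(K)| = 2468
Imaginary quadratic field, so n = 2, s = r2 = 1, r1 = 0
M = (n!/n^n) * (4/pi)^s * sqrt(|disc(K)|) = (2!/2^2) * (4/pi)^1 * sqrt(2468)
= 0.5 * 1.273240 * 49.678969
= 31.6266

31.6266


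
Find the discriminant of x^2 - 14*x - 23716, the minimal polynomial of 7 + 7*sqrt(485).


The element 7 + 7*sqrt(485) has minimal polynomial:
x^2 - 14*x - 23716
Discriminant = (-14)^2 - 4*(-23716)
= 196 + 94864
= 95060

95060


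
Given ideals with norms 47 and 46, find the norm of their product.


N(IJ) = N(I) * N(J)
= 47 * 46
= 2162

2162


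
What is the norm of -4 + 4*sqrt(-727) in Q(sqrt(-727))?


N(a + b*sqrt(d)) = a^2 - d*b^2
= (-4)^2 - (-727)*(4)^2
= 16 + 11632
= 11648

11648


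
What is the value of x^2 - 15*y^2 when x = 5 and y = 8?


x^2 - d*y^2
= 5^2 - 15*8^2
= 25 - 960
= -935

-935


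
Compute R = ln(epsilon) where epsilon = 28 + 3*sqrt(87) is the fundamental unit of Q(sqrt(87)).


epsilon = 28 + 3*sqrt(87)
= 55.9821
R = ln(55.9821)
= 4.0250

4.0250


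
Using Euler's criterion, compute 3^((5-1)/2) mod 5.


p = 5 is prime and the exponent is (p-1)/2 = 2, so by Euler's criterion 3^2 = (3/5) = +1 or -1 mod 5.
Compute by square-and-multiply:
  2 = 2 (binary 10)
  Repeated squaring mod 5: 3^1 = 3, 3^2 = 4
  3^2 = 4 mod 5
Result 4 = p - 1 = -1 mod 5: 3 is a quadratic non-residue mod 5. As a residue in [0, p-1] the value is 4.
3^2 mod 5 = 4

4


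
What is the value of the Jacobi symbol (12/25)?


Compute (12/25) via quadratic reciprocity:
  pull out 2: (2/25) = +1  (since 25 mod 8 = 1)
  pull out 2: (2/25) = +1  (since 25 mod 8 = 1)
  reciprocity: (3/25) -> +(25/3)
  reduce: (1/3)
  (1/3) = 1
Product of signs = 1

1


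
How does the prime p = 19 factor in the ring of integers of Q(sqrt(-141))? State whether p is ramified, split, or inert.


K = Q(sqrt(-141)). Since d mod 4 = 3, disc(K) = -564.
Check p | disc: -564 mod 19 = 6.
p does not divide disc. Compute Legendre symbol (d/p):
11^((19-1)/2) mod 19 = 1
(d/p) = 1, so p splits: (p) = P*P' with e=1, f=1, g=2.
Therefore p is split.

split


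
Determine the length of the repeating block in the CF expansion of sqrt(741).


Run the CF algorithm for sqrt(741).
a_0 = floor(sqrt(741)) = 27; set m_0=0, q_0=1.
Recurrence: m' = q*a - m,  q' = (d - m'^2)/q,  a' = floor((a_0 + m')/q').
  step 1: m=27, q=12, a=4
  step 2: m=21, q=25, a=1
  step 3: m=4, q=29, a=1
  step 4: m=25, q=4, a=13
  step 5: m=27, q=3, a=18
  step 6: m=27, q=4, a=13
  step 7: m=25, q=29, a=1
  step 8: m=4, q=25, a=1
  step 9: m=21, q=12, a=4
  step 10: m=27, q=1, a=54
a_10 = 2*a_0 = 54, so the period closes here.
sqrt(741) = [27; 4, 1, 1, 13, 18, 13, 1, 1, 4, 54]
Period length = 10

10


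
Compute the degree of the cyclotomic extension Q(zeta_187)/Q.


The degree equals Euler's totient phi(187).
187 = 11 * 17
phi(187) = 160

160


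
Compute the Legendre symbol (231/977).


p = 977 is prime, so compute (231/977) with the reciprocity algorithm (Jacobi-symbol steps: pull out 2s via (2/n), flip via reciprocity, reduce):
  reciprocity: (231/977) -> +(977/231)
  reduce: (53/231)
  reciprocity: (53/231) -> +(231/53)
  reduce: (19/53)
  reciprocity: (19/53) -> +(53/19)
  reduce: (15/19)
  reciprocity: (15/19) -> -(19/15)
  reduce: (4/15)
  pull out 2: (2/15) = +1  (since 15 mod 8 = 7)
  pull out 2: (2/15) = +1  (since 15 mod 8 = 7)
  (1/15) = 1
Product of signs = -1
(231/977) = -1

-1


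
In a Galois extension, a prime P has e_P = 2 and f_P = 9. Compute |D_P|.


|D_P| = e * f
= 2 * 9
= 18

18


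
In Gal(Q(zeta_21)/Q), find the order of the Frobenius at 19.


The Frobenius at p in Gal(Q(zeta_n)/Q) = (Z/nZ)* is the class of p, so its order is ord_21(19), the smallest k >= 1 with 19^k = 1 mod 21.
n = 21 = 3 * 7, phi(21) = 12; the order divides phi(n).
Divisors of 12: 1, 2, 3, 4, 6, 12
Repeated squaring mod 21: 19^1 = 19, 19^2 = 4, 19^4 = 16, 19^8 = 4
Test divisors in increasing order:
  k=1: 19^1 = 19 mod 21
  k=2: 19^2 = 4 mod 21
  k=3: 19^3 = 4 * 19 = 13 mod 21
  k=4: 19^4 = 16 mod 21
  k=6: 19^6 = 16 * 4 = 1 mod 21  <- first divisor giving 1
Order = 6

6


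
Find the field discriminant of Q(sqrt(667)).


For K = Q(sqrt(d)) with d squarefree: disc(K) = d if d = 1 mod 4, and disc(K) = 4d if d = 2 or 3 mod 4.
Here d = 667, and d mod 4 = 3.
d = 3 mod 4, not 1 (O_K = Z[sqrt(d)]), so disc(K) = 4d = 4 * (667) = 2668

2668


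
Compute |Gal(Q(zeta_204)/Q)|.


|Gal(Q(zeta_204)/Q)| = phi(204)
= 64

64


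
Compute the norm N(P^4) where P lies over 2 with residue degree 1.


N(P^a) = p^(a*f)
= 2^(4*1)
= 2^4
= 16

16


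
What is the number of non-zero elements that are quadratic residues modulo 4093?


For prime p, the number of non-zero quadratic residues is (p-1)/2.
= (4093-1)/2
= 2046

2046


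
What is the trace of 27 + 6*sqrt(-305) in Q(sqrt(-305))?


Tr(a + b*sqrt(d)) = (a + b*sqrt(d)) + (a - b*sqrt(d)) = 2a
= 2 * (27)
= 54

54


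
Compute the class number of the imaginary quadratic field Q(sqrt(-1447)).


K = Q(sqrt(-1447)). d mod 4 = 1, so D = disc(K) = d = -1447
h(K) equals the number of primitive reduced positive-definite forms (a, b, c) = a*x^2 + b*x*y + c*y^2 with b^2 - 4ac = D,
where reduced means |b| <= a <= c, with b >= 0 whenever |b| = a or a = c, and primitive means gcd(a, b, c) = 1.
Reduced forces 3a^2 <= |D| = 1447, so 1 <= a <= 21; b must have the parity of D, and c = (b^2 - D)/(4a) must be an integer >= a.
Enumerate a = 1..21, b in [-a, a]:
  a=1: (1, 1, 362)  [1]
  a=2: (2, -1, 181), (2, 1, 181)  [2]
  a=3: none
  a=4: (4, -3, 91), (4, 3, 91)  [2]
  a=5..6: none
  a=7: (7, -3, 52), (7, 3, 52)  [2]
  a=8: (8, -5, 46), (8, 5, 46)  [2]
  a=9..10: none
  a=11: (11, -7, 34), (11, 7, 34)  [2]
  a=12: none
  a=13: (13, -3, 28), (13, 3, 28)  [2]
  a=14: (14, -11, 28), (14, -3, 26), (14, 3, 26), (14, 11, 28)  [4]
  a=15: none
  a=16: (16, -5, 23), (16, 5, 23)  [2]
  a=17: (17, -7, 22), (17, 7, 22)  [2]
  a=18: none
  a=19: (19, -15, 22), (19, 15, 22)  [2]
  a=20..21: none
Total reduced forms: 1 + 2 + 2 + 2 + 2 + 2 + 2 + 4 + 2 + 2 + 2 = 23
h = 23

23


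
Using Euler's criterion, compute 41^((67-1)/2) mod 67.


p = 67 is prime and the exponent is (p-1)/2 = 33, so by Euler's criterion 41^33 = (41/67) = +1 or -1 mod 67.
Compute by square-and-multiply:
  33 = 32 + 1 (binary 100001)
  Repeated squaring mod 67: 41^1 = 41, 41^2 = 6, 41^4 = 36, 41^8 = 23, 41^16 = 60, 41^32 = 49
  41^33 = 41^32 * 41^1 = 49 * 41 mod 67
    49 * 41 = 2009 = 66 mod 67
  41^33 = 66 mod 67
Result 66 = p - 1 = -1 mod 67: 41 is a quadratic non-residue mod 67. As a residue in [0, p-1] the value is 66.
41^33 mod 67 = 66

66


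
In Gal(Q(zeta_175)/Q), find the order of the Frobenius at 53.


The Frobenius at p in Gal(Q(zeta_n)/Q) = (Z/nZ)* is the class of p, so its order is ord_175(53), the smallest k >= 1 with 53^k = 1 mod 175.
n = 175 = 5^2 * 7, phi(175) = 120; the order divides phi(n).
Divisors of 120: 1, 2, 3, 4, 5, 6, 8, 10, 12, 15, 20, 24, 30, 40, 60, 120
Repeated squaring mod 175: 53^1 = 53, 53^2 = 9, 53^4 = 81, 53^8 = 86, 53^16 = 46, 53^32 = 16, 53^64 = 81
Test divisors in increasing order:
  k=1: 53^1 = 53 mod 175
  k=2: 53^2 = 9 mod 175
  k=3: 53^3 = 9 * 53 = 127 mod 175
  k=4: 53^4 = 81 mod 175
  k=5: 53^5 = 81 * 53 = 93 mod 175
  k=6: 53^6 = 81 * 9 = 29 mod 175
  k=8: 53^8 = 86 mod 175
  k=10: 53^10 = 86 * 9 = 74 mod 175
  k=12: 53^12 = 86 * 81 = 141 mod 175
  k=15: 53^15 = 86 * 81 * 9 * 53 = 57 mod 175
  k=20: 53^20 = 46 * 81 = 51 mod 175
  k=24: 53^24 = 46 * 86 = 106 mod 175
  k=30: 53^30 = 46 * 86 * 81 * 9 = 99 mod 175
  k=40: 53^40 = 16 * 86 = 151 mod 175
  k=60: 53^60 = 16 * 46 * 86 * 81 = 1 mod 175  <- first divisor giving 1
Order = 60

60
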